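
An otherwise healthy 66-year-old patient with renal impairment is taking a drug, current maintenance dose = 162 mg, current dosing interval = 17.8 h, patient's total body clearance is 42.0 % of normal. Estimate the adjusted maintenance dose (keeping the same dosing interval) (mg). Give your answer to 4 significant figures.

68.04 mg

To keep the same average steady-state level, dosing rate must scale with clearance.
CL ratio = 42.0 / 100 = 0.4200
New dose (same interval) = 162 × 0.4200 = 68.04 mg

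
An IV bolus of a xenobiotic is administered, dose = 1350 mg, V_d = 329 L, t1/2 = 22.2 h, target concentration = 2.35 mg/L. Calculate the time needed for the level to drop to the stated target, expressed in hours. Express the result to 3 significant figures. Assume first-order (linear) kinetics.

C₀ = Dose / Vd = 1350 / 329 = 4.103 mg/L
k = ln2 / t½ = 0.693147 / 22.2 = 0.03122 h⁻¹
t = ln(C₀ / C) / k = ln(4.103 / 2.35) / 0.03122
  = ln(1.746) / 0.03122 = 0.5573 / 0.03122 = 17.85 h

17.9 h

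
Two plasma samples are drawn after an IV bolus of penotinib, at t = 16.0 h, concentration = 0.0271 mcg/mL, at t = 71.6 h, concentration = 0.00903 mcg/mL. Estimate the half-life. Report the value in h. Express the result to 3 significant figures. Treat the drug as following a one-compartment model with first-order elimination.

k = ln(C₁/C₂) / (t₂ − t₁) = ln(0.0271/0.00903) / (71.6 − 16.0)
  = 1.099 / 55.60 = 0.01977 h⁻¹
t½ = ln2 / k = 0.693147 / 0.01977 = 35.06 h

35.1 h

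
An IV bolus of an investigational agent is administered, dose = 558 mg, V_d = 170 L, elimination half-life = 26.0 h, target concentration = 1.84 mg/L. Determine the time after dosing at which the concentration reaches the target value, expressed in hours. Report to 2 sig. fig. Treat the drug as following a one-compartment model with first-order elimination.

C₀ = Dose / Vd = 558.0 / 170 = 3.282 mg/L
k = ln2 / t½ = 0.693147 / 26.0 = 0.02666 h⁻¹
t = ln(C₀ / C) / k = ln(3.282 / 1.84) / 0.02666
  = ln(1.784) / 0.02666 = 0.5789 / 0.02666 = 21.71 h

22 h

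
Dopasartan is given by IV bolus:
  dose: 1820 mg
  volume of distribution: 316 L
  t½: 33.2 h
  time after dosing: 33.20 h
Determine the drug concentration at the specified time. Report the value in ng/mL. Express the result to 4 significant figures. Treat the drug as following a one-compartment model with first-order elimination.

C₀ = Dose / Vd = 1820 / 316 = 5.759 mg/L
k = ln2 / t½ = 0.693147 / 33.2 = 0.02088 h⁻¹
t / t½ = 33.20 / 33.2 = 1 half-lives
C = C₀ × (1/2)^1 = 5.759 × 0.5000 = 2.880 mg/L
Convert: 2.880 mg/L × 1000 = 2880 ng/mL

2880 ng/mL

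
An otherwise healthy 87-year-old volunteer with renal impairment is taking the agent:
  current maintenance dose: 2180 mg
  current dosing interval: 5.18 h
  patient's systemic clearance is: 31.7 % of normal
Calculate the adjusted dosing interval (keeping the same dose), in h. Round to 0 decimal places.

16 h

To keep the same average steady-state level, dosing rate must scale with clearance.
CL ratio = 31.7 / 100 = 0.3170
New interval (same dose) = 5.18 / 0.3170 = 16.34 h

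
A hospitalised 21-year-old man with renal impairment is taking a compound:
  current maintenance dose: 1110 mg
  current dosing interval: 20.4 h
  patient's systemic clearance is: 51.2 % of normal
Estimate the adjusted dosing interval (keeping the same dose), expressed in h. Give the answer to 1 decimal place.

39.8 h

To keep the same average steady-state level, dosing rate must scale with clearance.
CL ratio = 51.2 / 100 = 0.5120
New interval (same dose) = 20.4 / 0.5120 = 39.84 h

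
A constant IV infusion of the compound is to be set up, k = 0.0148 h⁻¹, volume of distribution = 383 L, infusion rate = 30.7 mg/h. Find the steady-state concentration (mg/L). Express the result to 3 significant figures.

CL = k × Vd = 0.01480 × 383 = 5.668 L/h
At steady state Css = R₀ / CL = 30.7 / 5.668 = 5.416 mg/L

5.42 mg/L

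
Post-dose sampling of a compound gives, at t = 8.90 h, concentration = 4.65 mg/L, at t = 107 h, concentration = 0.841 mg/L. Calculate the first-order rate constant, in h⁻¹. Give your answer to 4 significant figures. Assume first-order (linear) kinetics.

0.01743 h⁻¹

k = ln(C₁/C₂) / (t₂ − t₁) = ln(4.65/0.841) / (107 − 8.90)
  = 1.710 / 98.10 = 0.01743 h⁻¹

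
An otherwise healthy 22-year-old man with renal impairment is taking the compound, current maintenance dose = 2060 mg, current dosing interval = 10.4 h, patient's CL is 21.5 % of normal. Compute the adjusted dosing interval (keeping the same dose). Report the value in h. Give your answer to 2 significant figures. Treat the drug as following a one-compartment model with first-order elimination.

To keep the same average steady-state level, dosing rate must scale with clearance.
CL ratio = 21.5 / 100 = 0.2150
New interval (same dose) = 10.4 / 0.2150 = 48.37 h

48 h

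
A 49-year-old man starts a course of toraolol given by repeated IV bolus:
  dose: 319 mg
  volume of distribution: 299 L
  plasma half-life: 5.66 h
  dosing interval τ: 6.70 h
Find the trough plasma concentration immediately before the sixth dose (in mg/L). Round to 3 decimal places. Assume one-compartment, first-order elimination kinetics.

C₀ per dose = Dose / Vd = 319 / 299 = 1.067 mg/L
k = ln2 / t½ = 0.693147 / 5.66 = 0.1225 h⁻¹
Fraction remaining after one interval: r = e^(−kτ) = e^(−0.1225 × 6.70) = 0.4401
Before dose 6, 5 doses have been given (aged 1τ, 2τ, 3τ, 4τ, 5τ).
C_trough = C₀ × (r + r² + … + r^5) = C₀ × r(1−r^5)/(1−r)
        = 1.067 × 0.4401 × (1 − 0.01651) / (1 − 0.4401) = 0.8249 mg/L

0.825 mg/L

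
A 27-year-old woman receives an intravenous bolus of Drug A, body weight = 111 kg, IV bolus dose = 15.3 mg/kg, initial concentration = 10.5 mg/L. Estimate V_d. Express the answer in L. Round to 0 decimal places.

162 L

Dose = 15.3 × 111 = 1698 mg
Vd = Dose / C₀ = 1698 / 10.5 = 161.7 L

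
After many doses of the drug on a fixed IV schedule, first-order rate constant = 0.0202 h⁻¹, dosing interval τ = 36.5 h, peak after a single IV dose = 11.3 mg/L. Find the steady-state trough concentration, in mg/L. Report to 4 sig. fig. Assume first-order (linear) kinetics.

10.36 mg/L

e^(−kτ) = e^(−0.02020 × 36.5) = 0.4784
Accumulation ratio R = 1 / (1 − e^(−kτ)) = 1 / (1 − 0.4784) = 1.917
Steady-state trough = C₀ × R × e^(−kτ) = 11.3 × 1.917 × 0.4784 = 10.36 mg/L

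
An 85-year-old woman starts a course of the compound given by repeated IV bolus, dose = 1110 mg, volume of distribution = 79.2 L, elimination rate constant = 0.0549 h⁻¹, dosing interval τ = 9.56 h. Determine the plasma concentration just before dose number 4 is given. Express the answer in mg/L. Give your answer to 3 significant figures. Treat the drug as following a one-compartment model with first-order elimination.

C₀ per dose = Dose / Vd = 1110 / 79.2 = 14.02 mg/L
Fraction remaining after one interval: r = e^(−kτ) = e^(−0.05490 × 9.56) = 0.5916
Before dose 4, 3 doses have been given (aged 1τ, 2τ, 3τ).
C_trough = C₀ × (r + r² + … + r^3) = C₀ × r(1−r^3)/(1−r)
        = 14.02 × 0.5916 × (1 − 0.2071) / (1 − 0.5916) = 16.10 mg/L

16.1 mg/L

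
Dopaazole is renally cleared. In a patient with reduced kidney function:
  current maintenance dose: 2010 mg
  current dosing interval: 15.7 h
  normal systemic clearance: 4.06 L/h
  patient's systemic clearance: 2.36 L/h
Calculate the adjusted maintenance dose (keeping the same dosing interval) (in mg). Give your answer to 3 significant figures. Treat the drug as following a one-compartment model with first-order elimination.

1170 mg

To keep the same average steady-state level, dosing rate must scale with clearance.
CL ratio = 2.36 / 4.06 = 0.5813
New dose (same interval) = 2010 × 0.5813 = 1168 mg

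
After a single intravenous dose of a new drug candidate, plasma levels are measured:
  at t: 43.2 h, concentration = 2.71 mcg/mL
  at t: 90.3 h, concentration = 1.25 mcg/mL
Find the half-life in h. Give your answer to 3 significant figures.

42.2 h

k = ln(C₁/C₂) / (t₂ − t₁) = ln(2.71/1.25) / (90.3 − 43.2)
  = 0.7738 / 47.10 = 0.01643 h⁻¹
t½ = ln2 / k = 0.693147 / 0.01643 = 42.19 h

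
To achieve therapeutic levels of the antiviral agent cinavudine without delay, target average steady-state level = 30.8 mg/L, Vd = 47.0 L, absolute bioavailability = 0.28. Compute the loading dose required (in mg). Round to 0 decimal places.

5170 mg

LD = Css × Vd / F = 30.8 × 47.0 / 0.28 = 5170 mg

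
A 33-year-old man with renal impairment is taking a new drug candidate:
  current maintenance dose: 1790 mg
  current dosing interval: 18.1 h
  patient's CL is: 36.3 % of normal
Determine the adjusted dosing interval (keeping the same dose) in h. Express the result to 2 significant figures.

50 h

To keep the same average steady-state level, dosing rate must scale with clearance.
CL ratio = 36.3 / 100 = 0.3630
New interval (same dose) = 18.1 / 0.3630 = 49.86 h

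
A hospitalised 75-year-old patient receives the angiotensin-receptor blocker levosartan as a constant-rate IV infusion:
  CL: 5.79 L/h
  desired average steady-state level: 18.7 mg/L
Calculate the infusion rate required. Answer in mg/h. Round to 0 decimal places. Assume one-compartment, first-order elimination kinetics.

108 mg/h

At steady state, infusion rate R₀ = Css × CL = 18.7 × 5.790 = 108.3 mg/h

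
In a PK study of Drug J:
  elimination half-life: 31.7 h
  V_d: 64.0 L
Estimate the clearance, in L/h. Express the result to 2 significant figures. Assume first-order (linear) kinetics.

1.4 L/h

k = ln2 / t½ = 0.693147 / 31.7 = 0.02187 h⁻¹
CL = k × Vd = 0.02187 × 64.0 = 1.400 L/h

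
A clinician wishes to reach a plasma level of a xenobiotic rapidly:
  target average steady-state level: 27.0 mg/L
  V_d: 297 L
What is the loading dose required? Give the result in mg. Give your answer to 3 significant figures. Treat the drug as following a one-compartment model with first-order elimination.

8020 mg

LD = Css × Vd = 27.0 × 297 = 8019 mg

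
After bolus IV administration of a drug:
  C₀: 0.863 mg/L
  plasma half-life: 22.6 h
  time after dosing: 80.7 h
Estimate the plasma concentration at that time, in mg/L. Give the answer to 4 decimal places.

0.0726 mg/L

k = ln2 / t½ = 0.693147 / 22.6 = 0.03067 h⁻¹
C = C₀ · e^(−k·t) = 0.8630 × e^(−0.03067 × 80.7)
  = 0.8630 × 0.08416 = 0.07263 mg/L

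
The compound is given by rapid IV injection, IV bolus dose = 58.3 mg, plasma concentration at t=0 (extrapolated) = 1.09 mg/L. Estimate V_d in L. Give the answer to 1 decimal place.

53.5 L

Vd = Dose / C₀ = 58.30 / 1.09 = 53.49 L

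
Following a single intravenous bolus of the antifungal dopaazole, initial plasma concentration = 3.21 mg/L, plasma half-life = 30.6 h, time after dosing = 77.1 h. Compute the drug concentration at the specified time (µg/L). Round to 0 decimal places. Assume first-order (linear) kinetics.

560 µg/L

k = ln2 / t½ = 0.693147 / 30.6 = 0.02265 h⁻¹
C = C₀ · e^(−k·t) = 3.210 × e^(−0.02265 × 77.1)
  = 3.210 × 0.1744 = 0.5598 mg/L
Convert: 0.5598 mg/L × 1000 = 559.8 µg/L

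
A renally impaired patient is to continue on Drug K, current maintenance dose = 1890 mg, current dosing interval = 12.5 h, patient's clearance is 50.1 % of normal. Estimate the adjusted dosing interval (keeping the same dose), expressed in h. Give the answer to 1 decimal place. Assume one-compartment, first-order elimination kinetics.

To keep the same average steady-state level, dosing rate must scale with clearance.
CL ratio = 50.1 / 100 = 0.5010
New interval (same dose) = 12.5 / 0.5010 = 24.95 h

25.0 h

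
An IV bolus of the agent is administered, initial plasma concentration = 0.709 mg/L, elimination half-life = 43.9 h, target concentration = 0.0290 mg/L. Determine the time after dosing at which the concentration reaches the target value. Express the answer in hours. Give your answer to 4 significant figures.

k = ln2 / t½ = 0.693147 / 43.9 = 0.01579 h⁻¹
t = ln(C₀ / C) / k = ln(0.7090 / 0.0290) / 0.01579
  = ln(24.45) / 0.01579 = 3.197 / 0.01579 = 202.5 h

202.5 h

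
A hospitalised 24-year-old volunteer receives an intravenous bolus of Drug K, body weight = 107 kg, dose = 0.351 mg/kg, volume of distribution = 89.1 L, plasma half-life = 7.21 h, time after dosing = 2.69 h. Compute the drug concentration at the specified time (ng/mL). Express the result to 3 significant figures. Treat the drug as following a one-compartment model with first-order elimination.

325 ng/mL

Total dose = 0.351 × 107 = 37.56 mg
C₀ = Dose / Vd = 37.56 / 89.1 = 0.4215 mg/L
k = ln2 / t½ = 0.693147 / 7.21 = 0.09614 h⁻¹
C = C₀ · e^(−k·t) = 0.4215 × e^(−0.09614 × 2.69)
  = 0.4215 × 0.7721 = 0.3254 mg/L
Convert: 0.3254 mg/L × 1000 = 325.4 ng/mL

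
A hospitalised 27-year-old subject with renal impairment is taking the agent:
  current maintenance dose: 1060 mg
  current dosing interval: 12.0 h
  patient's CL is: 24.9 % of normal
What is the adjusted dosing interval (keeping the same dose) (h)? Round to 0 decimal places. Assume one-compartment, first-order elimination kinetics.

To keep the same average steady-state level, dosing rate must scale with clearance.
CL ratio = 24.9 / 100 = 0.2490
New interval (same dose) = 12.0 / 0.2490 = 48.19 h

48 h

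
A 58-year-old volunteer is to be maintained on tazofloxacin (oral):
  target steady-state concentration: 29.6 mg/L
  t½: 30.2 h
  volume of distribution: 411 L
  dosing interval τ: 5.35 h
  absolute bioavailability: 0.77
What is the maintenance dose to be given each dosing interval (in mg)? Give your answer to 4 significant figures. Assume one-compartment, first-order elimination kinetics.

1940 mg

k = ln2 / t½ = 0.693147 / 30.2 = 0.02295 h⁻¹
CL = k × Vd = 0.02295 × 411 = 9.432 L/h
At steady state, F × (Dose/τ) = Css × CL.
Dose = Css × CL × τ / F = 29.6 × 9.432 × 5.35 / 0.77 = 1940 mg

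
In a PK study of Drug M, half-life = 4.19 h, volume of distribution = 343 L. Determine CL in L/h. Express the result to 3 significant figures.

k = ln2 / t½ = 0.693147 / 4.19 = 0.1654 h⁻¹
CL = k × Vd = 0.1654 × 343 = 56.73 L/h

56.7 L/h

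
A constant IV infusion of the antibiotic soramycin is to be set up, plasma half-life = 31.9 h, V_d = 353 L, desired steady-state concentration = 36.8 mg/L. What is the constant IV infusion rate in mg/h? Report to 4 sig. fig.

k = ln2 / t½ = 0.693147 / 31.9 = 0.02173 h⁻¹
CL = k × Vd = 0.02173 × 353 = 7.671 L/h
At steady state, infusion rate R₀ = Css × CL = 36.8 × 7.671 = 282.3 mg/h

282.3 mg/h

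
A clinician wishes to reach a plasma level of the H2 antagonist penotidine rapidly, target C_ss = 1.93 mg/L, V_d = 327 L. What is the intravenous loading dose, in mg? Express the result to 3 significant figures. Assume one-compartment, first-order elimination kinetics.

LD = Css × Vd = 1.93 × 327 = 631.1 mg

631 mg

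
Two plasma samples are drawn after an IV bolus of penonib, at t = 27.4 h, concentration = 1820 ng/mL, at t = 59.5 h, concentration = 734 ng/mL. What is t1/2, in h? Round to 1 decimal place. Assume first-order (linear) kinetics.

24.5 h

k = ln(C₁/C₂) / (t₂ − t₁) = ln(1820/734) / (59.5 − 27.4)
  = 0.9081 / 32.10 = 0.02829 h⁻¹
t½ = ln2 / k = 0.693147 / 0.02829 = 24.50 h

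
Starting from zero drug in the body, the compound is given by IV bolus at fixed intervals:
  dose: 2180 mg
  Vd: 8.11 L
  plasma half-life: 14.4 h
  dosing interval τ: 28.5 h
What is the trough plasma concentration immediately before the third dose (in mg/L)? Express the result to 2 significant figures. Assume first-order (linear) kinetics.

85 mg/L

C₀ per dose = Dose / Vd = 2180 / 8.11 = 268.8 mg/L
k = ln2 / t½ = 0.693147 / 14.4 = 0.04814 h⁻¹
Fraction remaining after one interval: r = e^(−kτ) = e^(−0.04814 × 28.5) = 0.2536
Before dose 3, 2 doses have been given (aged 1τ, 2τ).
C_trough = C₀ × (r + r²) = 268.8 × (0.2536 + 0.06431) = 85.45 mg/L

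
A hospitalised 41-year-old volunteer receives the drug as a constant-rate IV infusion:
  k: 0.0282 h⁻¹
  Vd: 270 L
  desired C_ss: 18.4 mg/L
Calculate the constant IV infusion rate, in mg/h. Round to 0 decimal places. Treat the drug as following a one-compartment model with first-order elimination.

CL = k × Vd = 0.02820 × 270 = 7.614 L/h
At steady state, infusion rate R₀ = Css × CL = 18.4 × 7.614 = 140.1 mg/h

140 mg/h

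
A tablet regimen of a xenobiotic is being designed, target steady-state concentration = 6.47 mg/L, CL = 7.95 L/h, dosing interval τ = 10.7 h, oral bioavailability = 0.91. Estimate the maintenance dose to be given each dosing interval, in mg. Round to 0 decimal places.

At steady state, F × (Dose/τ) = Css × CL.
Dose = Css × CL × τ / F = 6.47 × 7.950 × 10.7 / 0.91 = 604.8 mg

605 mg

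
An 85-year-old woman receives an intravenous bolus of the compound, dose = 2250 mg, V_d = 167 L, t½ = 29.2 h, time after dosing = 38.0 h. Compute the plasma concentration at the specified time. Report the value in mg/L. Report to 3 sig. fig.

C₀ = Dose / Vd = 2250 / 167 = 13.47 mg/L
k = ln2 / t½ = 0.693147 / 29.2 = 0.02374 h⁻¹
C = C₀ · e^(−k·t) = 13.47 × e^(−0.02374 × 38.0)
  = 13.47 × 0.4057 = 5.465 mg/L

5.47 mg/L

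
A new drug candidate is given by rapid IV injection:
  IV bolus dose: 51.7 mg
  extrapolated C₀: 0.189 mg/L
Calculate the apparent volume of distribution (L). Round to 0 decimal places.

Vd = Dose / C₀ = 51.70 / 0.189 = 273.5 L

274 L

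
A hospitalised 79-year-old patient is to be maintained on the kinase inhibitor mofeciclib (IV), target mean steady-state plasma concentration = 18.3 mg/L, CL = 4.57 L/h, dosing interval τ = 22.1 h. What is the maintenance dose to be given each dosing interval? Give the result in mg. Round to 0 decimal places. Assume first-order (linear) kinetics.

1848 mg

At steady state, Dose/τ = Css × CL.
Dose = Css × CL × τ = 18.3 × 4.570 × 22.1 = 1848 mg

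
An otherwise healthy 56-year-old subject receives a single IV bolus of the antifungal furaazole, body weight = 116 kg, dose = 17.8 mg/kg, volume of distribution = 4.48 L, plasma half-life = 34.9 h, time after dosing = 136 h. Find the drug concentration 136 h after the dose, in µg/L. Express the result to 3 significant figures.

30900 µg/L

Total dose = 17.8 × 116 = 2065 mg
C₀ = Dose / Vd = 2065 / 4.48 = 460.9 mg/L
k = ln2 / t½ = 0.693147 / 34.9 = 0.01986 h⁻¹
C = C₀ · e^(−k·t) = 460.9 × e^(−0.01986 × 136)
  = 460.9 × 0.06714 = 30.94 mg/L
Convert: 30.94 mg/L × 1000 = 30940 µg/L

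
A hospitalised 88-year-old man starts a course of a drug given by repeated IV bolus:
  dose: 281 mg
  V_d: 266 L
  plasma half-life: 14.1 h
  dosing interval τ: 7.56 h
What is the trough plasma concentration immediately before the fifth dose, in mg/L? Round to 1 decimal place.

C₀ per dose = Dose / Vd = 281 / 266 = 1.056 mg/L
k = ln2 / t½ = 0.693147 / 14.1 = 0.04916 h⁻¹
Fraction remaining after one interval: r = e^(−kτ) = e^(−0.04916 × 7.56) = 0.6896
Before dose 5, 4 doses have been given (aged 1τ, 2τ, 3τ, 4τ).
C_trough = C₀ × (r + r² + … + r^4) = C₀ × r(1−r^4)/(1−r)
        = 1.056 × 0.6896 × (1 − 0.2261) / (1 − 0.6896) = 1.816 mg/L

1.8 mg/L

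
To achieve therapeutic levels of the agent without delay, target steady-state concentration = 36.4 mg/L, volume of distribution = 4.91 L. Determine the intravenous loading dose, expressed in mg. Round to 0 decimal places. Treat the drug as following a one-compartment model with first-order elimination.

LD = Css × Vd = 36.4 × 4.91 = 178.7 mg

179 mg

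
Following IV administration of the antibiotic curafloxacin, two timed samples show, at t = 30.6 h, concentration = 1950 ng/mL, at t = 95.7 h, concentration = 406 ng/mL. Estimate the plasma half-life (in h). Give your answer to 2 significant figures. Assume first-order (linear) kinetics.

29 h

k = ln(C₁/C₂) / (t₂ − t₁) = ln(1950/406) / (95.7 − 30.6)
  = 1.569 / 65.10 = 0.02410 h⁻¹
t½ = ln2 / k = 0.693147 / 0.02410 = 28.76 h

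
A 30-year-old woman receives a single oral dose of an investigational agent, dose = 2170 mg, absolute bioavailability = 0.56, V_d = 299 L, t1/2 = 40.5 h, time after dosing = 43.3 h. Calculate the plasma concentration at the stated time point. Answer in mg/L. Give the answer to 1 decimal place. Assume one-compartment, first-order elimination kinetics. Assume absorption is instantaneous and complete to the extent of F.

1.9 mg/L

Amount reaching circulation = F × Dose = 0.56 × 2170 = 1215 mg
C₀ = F·Dose / Vd = 1215 / 299 = 4.064 mg/L
k = ln2 / t½ = 0.693147 / 40.5 = 0.01711 h⁻¹
C = C₀ · e^(−k·t) = 4.064 × e^(−0.01711 × 43.3)
  = 4.064 × 0.4767 = 1.937 mg/L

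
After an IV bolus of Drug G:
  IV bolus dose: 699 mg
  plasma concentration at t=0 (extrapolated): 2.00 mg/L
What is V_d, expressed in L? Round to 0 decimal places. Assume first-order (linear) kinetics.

Vd = Dose / C₀ = 699.0 / 2.00 = 349.5 L

350 L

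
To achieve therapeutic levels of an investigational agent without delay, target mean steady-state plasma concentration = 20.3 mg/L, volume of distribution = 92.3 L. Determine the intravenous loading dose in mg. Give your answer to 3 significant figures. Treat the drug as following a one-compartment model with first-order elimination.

LD = Css × Vd = 20.3 × 92.3 = 1874 mg

1870 mg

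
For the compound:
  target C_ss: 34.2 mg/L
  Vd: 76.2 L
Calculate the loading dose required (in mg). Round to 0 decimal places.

2606 mg

LD = Css × Vd = 34.2 × 76.2 = 2606 mg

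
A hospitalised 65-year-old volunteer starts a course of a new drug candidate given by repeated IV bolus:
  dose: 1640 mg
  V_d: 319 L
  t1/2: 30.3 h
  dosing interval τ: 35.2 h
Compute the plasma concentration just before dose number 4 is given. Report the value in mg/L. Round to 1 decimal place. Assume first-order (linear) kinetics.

3.8 mg/L

C₀ per dose = Dose / Vd = 1640 / 319 = 5.141 mg/L
k = ln2 / t½ = 0.693147 / 30.3 = 0.02288 h⁻¹
Fraction remaining after one interval: r = e^(−kτ) = e^(−0.02288 × 35.2) = 0.4469
Before dose 4, 3 doses have been given (aged 1τ, 2τ, 3τ).
C_trough = C₀ × (r + r² + … + r^3) = C₀ × r(1−r^3)/(1−r)
        = 5.141 × 0.4469 × (1 − 0.08925) / (1 − 0.4469) = 3.783 mg/L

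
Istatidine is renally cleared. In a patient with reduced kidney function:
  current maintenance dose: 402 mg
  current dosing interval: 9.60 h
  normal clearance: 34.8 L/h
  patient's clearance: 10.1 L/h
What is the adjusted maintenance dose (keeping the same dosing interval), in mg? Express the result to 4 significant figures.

116.7 mg

To keep the same average steady-state level, dosing rate must scale with clearance.
CL ratio = 10.1 / 34.8 = 0.2902
New dose (same interval) = 402 × 0.2902 = 116.7 mg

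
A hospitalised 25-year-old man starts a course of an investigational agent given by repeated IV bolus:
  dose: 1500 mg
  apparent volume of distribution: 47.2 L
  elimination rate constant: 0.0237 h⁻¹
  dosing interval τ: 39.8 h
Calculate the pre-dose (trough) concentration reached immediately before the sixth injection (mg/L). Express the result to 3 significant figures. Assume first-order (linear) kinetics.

C₀ per dose = Dose / Vd = 1500 / 47.2 = 31.78 mg/L
Fraction remaining after one interval: r = e^(−kτ) = e^(−0.02370 × 39.8) = 0.3894
Before dose 6, 5 doses have been given (aged 1τ, 2τ, 3τ, 4τ, 5τ).
C_trough = C₀ × (r + r² + … + r^5) = C₀ × r(1−r^5)/(1−r)
        = 31.78 × 0.3894 × (1 − 0.008953) / (1 − 0.3894) = 20.09 mg/L

20.1 mg/L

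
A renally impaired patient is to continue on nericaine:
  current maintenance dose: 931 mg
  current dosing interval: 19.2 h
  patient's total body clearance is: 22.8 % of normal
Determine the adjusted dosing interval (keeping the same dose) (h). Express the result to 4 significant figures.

To keep the same average steady-state level, dosing rate must scale with clearance.
CL ratio = 22.8 / 100 = 0.2280
New interval (same dose) = 19.2 / 0.2280 = 84.21 h

84.21 h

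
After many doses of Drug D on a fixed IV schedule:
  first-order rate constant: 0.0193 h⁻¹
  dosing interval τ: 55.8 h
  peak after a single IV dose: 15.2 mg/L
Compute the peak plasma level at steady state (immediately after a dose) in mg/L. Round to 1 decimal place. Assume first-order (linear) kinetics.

e^(−kτ) = e^(−0.01930 × 55.8) = 0.3406
Accumulation ratio R = 1 / (1 − e^(−kτ)) = 1 / (1 − 0.3406) = 1.517
Steady-state peak = C₀ × R = 15.2 × 1.517 = 23.06 mg/L

23.1 mg/L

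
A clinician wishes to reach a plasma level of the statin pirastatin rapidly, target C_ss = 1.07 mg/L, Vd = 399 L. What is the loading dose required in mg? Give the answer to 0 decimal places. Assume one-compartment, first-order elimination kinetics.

LD = Css × Vd = 1.07 × 399 = 426.9 mg

427 mg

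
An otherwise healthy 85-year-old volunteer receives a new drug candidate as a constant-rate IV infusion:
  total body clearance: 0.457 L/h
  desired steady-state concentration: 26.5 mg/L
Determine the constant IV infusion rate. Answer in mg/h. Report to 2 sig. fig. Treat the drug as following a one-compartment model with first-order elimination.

12 mg/h

At steady state, infusion rate R₀ = Css × CL = 26.5 × 0.4570 = 12.11 mg/h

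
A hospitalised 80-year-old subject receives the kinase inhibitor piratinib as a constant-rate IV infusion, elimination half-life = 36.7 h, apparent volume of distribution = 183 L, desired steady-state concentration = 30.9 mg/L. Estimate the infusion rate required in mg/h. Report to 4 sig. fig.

106.8 mg/h

k = ln2 / t½ = 0.693147 / 36.7 = 0.01889 h⁻¹
CL = k × Vd = 0.01889 × 183 = 3.457 L/h
At steady state, infusion rate R₀ = Css × CL = 30.9 × 3.457 = 106.8 mg/h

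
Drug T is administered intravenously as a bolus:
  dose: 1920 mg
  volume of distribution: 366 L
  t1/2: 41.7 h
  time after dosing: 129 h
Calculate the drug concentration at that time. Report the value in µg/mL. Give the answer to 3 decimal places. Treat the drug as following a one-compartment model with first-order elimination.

0.615 µg/mL

C₀ = Dose / Vd = 1920 / 366 = 5.246 mg/L
k = ln2 / t½ = 0.693147 / 41.7 = 0.01662 h⁻¹
C = C₀ · e^(−k·t) = 5.246 × e^(−0.01662 × 129)
  = 5.246 × 0.1172 = 0.6148 mg/L
(0.6148 mg/L = 0.6148 µg/mL)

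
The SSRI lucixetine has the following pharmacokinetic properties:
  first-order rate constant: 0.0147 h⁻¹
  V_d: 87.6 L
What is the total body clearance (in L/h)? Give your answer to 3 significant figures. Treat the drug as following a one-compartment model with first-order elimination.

1.29 L/h

CL = k × Vd = 0.0147 × 87.6 = 1.288 L/h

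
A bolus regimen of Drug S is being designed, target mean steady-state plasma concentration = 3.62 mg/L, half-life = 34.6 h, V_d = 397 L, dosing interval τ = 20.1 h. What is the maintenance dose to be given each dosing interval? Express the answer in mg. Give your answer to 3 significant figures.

579 mg

k = ln2 / t½ = 0.693147 / 34.6 = 0.02003 h⁻¹
CL = k × Vd = 0.02003 × 397 = 7.952 L/h
At steady state, Dose/τ = Css × CL.
Dose = Css × CL × τ = 3.62 × 7.952 × 20.1 = 578.6 mg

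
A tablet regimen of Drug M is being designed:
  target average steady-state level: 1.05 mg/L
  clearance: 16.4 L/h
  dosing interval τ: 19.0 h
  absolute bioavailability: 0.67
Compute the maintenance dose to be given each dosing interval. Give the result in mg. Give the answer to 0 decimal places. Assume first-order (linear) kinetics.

488 mg

At steady state, F × (Dose/τ) = Css × CL.
Dose = Css × CL × τ / F = 1.05 × 16.40 × 19.0 / 0.67 = 488.3 mg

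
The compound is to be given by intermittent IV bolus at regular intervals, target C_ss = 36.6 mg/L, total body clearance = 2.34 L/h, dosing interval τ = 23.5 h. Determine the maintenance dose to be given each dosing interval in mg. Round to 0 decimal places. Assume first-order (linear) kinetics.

2013 mg

At steady state, Dose/τ = Css × CL.
Dose = Css × CL × τ = 36.6 × 2.340 × 23.5 = 2013 mg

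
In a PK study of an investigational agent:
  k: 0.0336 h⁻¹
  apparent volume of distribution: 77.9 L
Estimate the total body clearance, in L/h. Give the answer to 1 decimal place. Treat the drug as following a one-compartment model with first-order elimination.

2.6 L/h

CL = k × Vd = 0.0336 × 77.9 = 2.617 L/h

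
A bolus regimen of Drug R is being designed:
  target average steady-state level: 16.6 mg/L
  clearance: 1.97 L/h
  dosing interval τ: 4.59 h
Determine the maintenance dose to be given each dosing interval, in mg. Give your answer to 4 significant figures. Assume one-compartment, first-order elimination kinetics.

150.1 mg

At steady state, Dose/τ = Css × CL.
Dose = Css × CL × τ = 16.6 × 1.970 × 4.59 = 150.1 mg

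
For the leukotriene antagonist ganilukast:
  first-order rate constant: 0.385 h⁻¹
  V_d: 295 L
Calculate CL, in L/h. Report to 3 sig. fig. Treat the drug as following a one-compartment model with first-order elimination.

CL = k × Vd = 0.385 × 295 = 113.6 L/h

114 L/h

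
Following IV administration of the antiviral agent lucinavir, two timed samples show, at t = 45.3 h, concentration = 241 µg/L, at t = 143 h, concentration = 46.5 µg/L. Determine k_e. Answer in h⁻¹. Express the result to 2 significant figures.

0.017 h⁻¹

k = ln(C₁/C₂) / (t₂ − t₁) = ln(241/46.5) / (143 − 45.3)
  = 1.645 / 97.70 = 0.01684 h⁻¹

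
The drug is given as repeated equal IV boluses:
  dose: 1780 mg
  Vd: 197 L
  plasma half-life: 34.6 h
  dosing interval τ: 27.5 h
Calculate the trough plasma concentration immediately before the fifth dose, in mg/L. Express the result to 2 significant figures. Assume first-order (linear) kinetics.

C₀ per dose = Dose / Vd = 1780 / 197 = 9.036 mg/L
k = ln2 / t½ = 0.693147 / 34.6 = 0.02003 h⁻¹
Fraction remaining after one interval: r = e^(−kτ) = e^(−0.02003 × 27.5) = 0.5765
Before dose 5, 4 doses have been given (aged 1τ, 2τ, 3τ, 4τ).
C_trough = C₀ × (r + r² + … + r^4) = C₀ × r(1−r^4)/(1−r)
        = 9.036 × 0.5765 × (1 − 0.1105) / (1 − 0.5765) = 10.94 mg/L

11 mg/L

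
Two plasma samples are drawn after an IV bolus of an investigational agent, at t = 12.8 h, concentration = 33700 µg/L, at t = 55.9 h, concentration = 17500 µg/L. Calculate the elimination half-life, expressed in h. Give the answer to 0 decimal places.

46 h

k = ln(C₁/C₂) / (t₂ − t₁) = ln(33700/17500) / (55.9 − 12.8)
  = 0.6553 / 43.10 = 0.01520 h⁻¹
t½ = ln2 / k = 0.693147 / 0.01520 = 45.60 h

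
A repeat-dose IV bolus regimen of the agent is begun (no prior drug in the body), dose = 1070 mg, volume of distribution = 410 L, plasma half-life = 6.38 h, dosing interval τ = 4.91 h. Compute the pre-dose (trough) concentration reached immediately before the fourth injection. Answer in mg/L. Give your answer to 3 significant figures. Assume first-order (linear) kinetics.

2.96 mg/L

C₀ per dose = Dose / Vd = 1070 / 410 = 2.610 mg/L
k = ln2 / t½ = 0.693147 / 6.38 = 0.1086 h⁻¹
Fraction remaining after one interval: r = e^(−kτ) = e^(−0.1086 × 4.91) = 0.5867
Before dose 4, 3 doses have been given (aged 1τ, 2τ, 3τ).
C_trough = C₀ × (r + r² + … + r^3) = C₀ × r(1−r^3)/(1−r)
        = 2.610 × 0.5867 × (1 − 0.2020) / (1 − 0.5867) = 2.957 mg/L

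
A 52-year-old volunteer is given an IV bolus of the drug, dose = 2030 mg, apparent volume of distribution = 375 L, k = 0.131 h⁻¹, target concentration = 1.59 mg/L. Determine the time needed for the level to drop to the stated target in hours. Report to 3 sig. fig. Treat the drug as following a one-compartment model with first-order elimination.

9.35 h

C₀ = Dose / Vd = 2030 / 375 = 5.413 mg/L
t = ln(C₀ / C) / k = ln(5.413 / 1.59) / 0.1310
  = ln(3.404) / 0.1310 = 1.225 / 0.1310 = 9.351 h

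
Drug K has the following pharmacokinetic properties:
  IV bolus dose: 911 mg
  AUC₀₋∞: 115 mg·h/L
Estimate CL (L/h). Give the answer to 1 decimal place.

7.9 L/h

CL = Dose / AUC = 911 / 115 = 7.922 L/h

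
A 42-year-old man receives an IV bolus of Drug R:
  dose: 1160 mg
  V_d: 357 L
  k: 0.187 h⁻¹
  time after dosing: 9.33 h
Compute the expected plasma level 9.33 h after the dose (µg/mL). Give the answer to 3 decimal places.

0.568 µg/mL

C₀ = Dose / Vd = 1160 / 357 = 3.249 mg/L
C = C₀ · e^(−k·t) = 3.249 × e^(−0.1870 × 9.33)
  = 3.249 × 0.1747 = 0.5676 mg/L
(0.5676 mg/L = 0.5676 µg/mL)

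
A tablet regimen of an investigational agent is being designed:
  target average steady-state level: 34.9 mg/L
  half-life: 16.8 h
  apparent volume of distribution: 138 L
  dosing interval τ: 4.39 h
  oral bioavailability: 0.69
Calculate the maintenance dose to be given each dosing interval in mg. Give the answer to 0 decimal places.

1264 mg

k = ln2 / t½ = 0.693147 / 16.8 = 0.04126 h⁻¹
CL = k × Vd = 0.04126 × 138 = 5.694 L/h
At steady state, F × (Dose/τ) = Css × CL.
Dose = Css × CL × τ / F = 34.9 × 5.694 × 4.39 / 0.69 = 1264 mg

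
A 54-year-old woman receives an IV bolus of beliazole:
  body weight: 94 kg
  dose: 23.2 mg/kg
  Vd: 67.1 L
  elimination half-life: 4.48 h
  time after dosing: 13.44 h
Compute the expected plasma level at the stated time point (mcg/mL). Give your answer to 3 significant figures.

4.06 mcg/mL

Total dose = 23.2 × 94 = 2181 mg
C₀ = Dose / Vd = 2181 / 67.1 = 32.50 mg/L
k = ln2 / t½ = 0.693147 / 4.48 = 0.1547 h⁻¹
t / t½ = 13.44 / 4.48 = 3 half-lives
C = C₀ × (1/2)^3 = 32.50 × 0.1250 = 4.063 mg/L
(4.063 mg/L = 4.063 mcg/mL)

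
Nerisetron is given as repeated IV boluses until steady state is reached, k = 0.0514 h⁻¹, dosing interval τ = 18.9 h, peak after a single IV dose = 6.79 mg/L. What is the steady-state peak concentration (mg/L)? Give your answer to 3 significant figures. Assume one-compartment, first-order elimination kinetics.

10.9 mg/L

e^(−kτ) = e^(−0.05140 × 18.9) = 0.3785
Accumulation ratio R = 1 / (1 − e^(−kτ)) = 1 / (1 − 0.3785) = 1.609
Steady-state peak = C₀ × R = 6.79 × 1.609 = 10.93 mg/L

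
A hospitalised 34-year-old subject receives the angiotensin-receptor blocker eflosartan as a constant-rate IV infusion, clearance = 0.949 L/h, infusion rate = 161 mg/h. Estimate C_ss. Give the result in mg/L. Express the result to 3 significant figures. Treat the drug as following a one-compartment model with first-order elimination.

170 mg/L

At steady state Css = R₀ / CL = 161 / 0.9490 = 169.7 mg/L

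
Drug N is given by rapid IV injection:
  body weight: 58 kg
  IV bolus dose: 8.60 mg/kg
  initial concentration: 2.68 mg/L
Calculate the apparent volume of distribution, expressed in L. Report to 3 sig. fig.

Dose = 8.60 × 58 = 498.8 mg
Vd = Dose / C₀ = 498.8 / 2.68 = 186.1 L

186 L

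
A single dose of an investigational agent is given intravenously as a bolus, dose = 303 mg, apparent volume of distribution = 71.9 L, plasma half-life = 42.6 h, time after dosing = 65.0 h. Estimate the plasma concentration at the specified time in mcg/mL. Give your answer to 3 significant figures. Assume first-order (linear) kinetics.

1.46 mcg/mL

C₀ = Dose / Vd = 303.0 / 71.9 = 4.214 mg/L
k = ln2 / t½ = 0.693147 / 42.6 = 0.01627 h⁻¹
C = C₀ · e^(−k·t) = 4.214 × e^(−0.01627 × 65.0)
  = 4.214 × 0.3473 = 1.464 mg/L
(1.464 mg/L = 1.464 mcg/mL)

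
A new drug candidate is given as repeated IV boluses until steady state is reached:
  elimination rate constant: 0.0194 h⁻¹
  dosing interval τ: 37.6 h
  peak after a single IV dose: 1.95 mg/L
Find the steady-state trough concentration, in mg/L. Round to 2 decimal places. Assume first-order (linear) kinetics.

e^(−kτ) = e^(−0.01940 × 37.6) = 0.4822
Accumulation ratio R = 1 / (1 − e^(−kτ)) = 1 / (1 − 0.4822) = 1.931
Steady-state trough = C₀ × R × e^(−kτ) = 1.95 × 1.931 × 0.4822 = 1.816 mg/L

1.82 mg/L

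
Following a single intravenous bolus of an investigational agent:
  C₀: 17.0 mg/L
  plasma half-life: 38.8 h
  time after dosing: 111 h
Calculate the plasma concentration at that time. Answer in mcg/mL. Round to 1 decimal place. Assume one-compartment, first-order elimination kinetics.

k = ln2 / t½ = 0.693147 / 38.8 = 0.01786 h⁻¹
C = C₀ · e^(−k·t) = 17.00 × e^(−0.01786 × 111)
  = 17.00 × 0.1377 = 2.341 mg/L
(2.341 mg/L = 2.341 mcg/mL)

2.3 mcg/mL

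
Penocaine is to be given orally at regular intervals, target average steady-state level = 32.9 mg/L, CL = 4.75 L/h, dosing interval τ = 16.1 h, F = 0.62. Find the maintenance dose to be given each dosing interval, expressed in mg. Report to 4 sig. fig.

4058 mg

At steady state, F × (Dose/τ) = Css × CL.
Dose = Css × CL × τ / F = 32.9 × 4.750 × 16.1 / 0.62 = 4058 mg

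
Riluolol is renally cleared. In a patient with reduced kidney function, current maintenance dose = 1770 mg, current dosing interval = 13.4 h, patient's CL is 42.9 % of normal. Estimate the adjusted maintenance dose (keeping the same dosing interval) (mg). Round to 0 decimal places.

759 mg

To keep the same average steady-state level, dosing rate must scale with clearance.
CL ratio = 42.9 / 100 = 0.4290
New dose (same interval) = 1770 × 0.4290 = 759.3 mg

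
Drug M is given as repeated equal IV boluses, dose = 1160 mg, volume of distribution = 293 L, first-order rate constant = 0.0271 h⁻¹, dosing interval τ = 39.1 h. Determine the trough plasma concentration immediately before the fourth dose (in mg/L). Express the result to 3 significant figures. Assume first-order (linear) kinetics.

2.01 mg/L

C₀ per dose = Dose / Vd = 1160 / 293 = 3.959 mg/L
Fraction remaining after one interval: r = e^(−kτ) = e^(−0.02710 × 39.1) = 0.3466
Before dose 4, 3 doses have been given (aged 1τ, 2τ, 3τ).
C_trough = C₀ × (r + r² + … + r^3) = C₀ × r(1−r^3)/(1−r)
        = 3.959 × 0.3466 × (1 − 0.04164) / (1 − 0.3466) = 2.013 mg/L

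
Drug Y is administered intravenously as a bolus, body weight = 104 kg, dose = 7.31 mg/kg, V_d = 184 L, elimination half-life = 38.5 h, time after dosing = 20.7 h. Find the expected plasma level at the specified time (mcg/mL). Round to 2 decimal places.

Total dose = 7.31 × 104 = 760.2 mg
C₀ = Dose / Vd = 760.2 / 184 = 4.132 mg/L
k = ln2 / t½ = 0.693147 / 38.5 = 0.01800 h⁻¹
C = C₀ · e^(−k·t) = 4.132 × e^(−0.01800 × 20.7)
  = 4.132 × 0.6889 = 2.847 mg/L
(2.847 mg/L = 2.847 mcg/mL)

2.85 mcg/mL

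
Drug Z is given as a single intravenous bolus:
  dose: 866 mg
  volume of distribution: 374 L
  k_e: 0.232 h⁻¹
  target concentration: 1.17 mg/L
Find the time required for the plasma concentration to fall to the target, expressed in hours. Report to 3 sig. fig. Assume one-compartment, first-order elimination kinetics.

2.94 h

C₀ = Dose / Vd = 866.0 / 374 = 2.316 mg/L
t = ln(C₀ / C) / k = ln(2.316 / 1.17) / 0.2320
  = ln(1.979) / 0.2320 = 0.6826 / 0.2320 = 2.942 h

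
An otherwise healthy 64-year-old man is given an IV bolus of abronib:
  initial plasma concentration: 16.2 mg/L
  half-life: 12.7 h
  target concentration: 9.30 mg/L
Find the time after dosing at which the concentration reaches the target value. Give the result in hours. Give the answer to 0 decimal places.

10 h

k = ln2 / t½ = 0.693147 / 12.7 = 0.05458 h⁻¹
t = ln(C₀ / C) / k = ln(16.20 / 9.30) / 0.05458
  = ln(1.742) / 0.05458 = 0.5550 / 0.05458 = 10.17 h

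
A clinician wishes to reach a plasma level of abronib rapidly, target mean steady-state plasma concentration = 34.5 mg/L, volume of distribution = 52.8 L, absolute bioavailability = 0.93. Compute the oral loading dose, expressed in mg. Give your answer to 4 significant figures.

LD = Css × Vd / F = 34.5 × 52.8 / 0.93 = 1959 mg

1959 mg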